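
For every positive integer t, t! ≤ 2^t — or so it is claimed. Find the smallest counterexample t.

We need the least positive integer t for which t! > 2^t.
For t = 1, 2, 3 the conclusion holds.
t = 4: t! = 24 and 2^t = 16, so 24 > 16.
Thus t = 4 disproves the claim, and no smaller t works.

t = 4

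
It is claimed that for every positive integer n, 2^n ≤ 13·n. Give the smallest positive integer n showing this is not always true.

n = 7

Check each positive integer n in order until 2^n > 13·n.
For n = 1, 2, 3, 4, 5, 6 the conclusion holds.
n = 7: 2^n = 128 and 13·n = 91, so 128 > 91.
Hence n = 7 is a counterexample.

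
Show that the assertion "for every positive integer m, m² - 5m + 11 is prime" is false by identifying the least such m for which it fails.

m = 7

For m = 1, 2, 3, 4, 5, 6 the conclusion holds.
m = 7: m² - 5m + 11 = 25 = 5 × 5, composite.
Hence m = 7 is a counterexample.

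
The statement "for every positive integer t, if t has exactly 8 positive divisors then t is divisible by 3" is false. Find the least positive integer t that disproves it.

A counterexample is any positive integer t such that t has exactly 8 positive divisors but t is not divisible by 3; we check each in order.
t = 24: τ(24) = 8; 24 mod 3 = 0.
t = 30: τ(30) = 8; 30 mod 3 = 0.
t = 40: τ(40) = 8; 40 mod 3 = 1.
So t = 40 is the smallest counterexample.

t = 40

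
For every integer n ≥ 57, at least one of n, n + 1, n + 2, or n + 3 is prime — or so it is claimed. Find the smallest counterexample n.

n = 62

We need the least integer n ≥ 57 for which n, n + 1, n + 2, n + 3 are all composite.
The first 5 eligible values, up to n = 61, all satisfy the conclusion.
n = 62: 62 = 2 × 31; 63 = 3 × 21; 64 = 2 × 32; 65 = 5 × 13 — all composite.
Hence n = 62 is a counterexample.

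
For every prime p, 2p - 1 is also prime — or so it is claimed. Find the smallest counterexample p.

Check each prime p in order until 2p - 1 is not prime.
For p = 2, 3 the conclusion holds.
p = 5: 2p - 1 = 9 = 3 × 3, not prime.
So p = 5 is the smallest counterexample.

p = 5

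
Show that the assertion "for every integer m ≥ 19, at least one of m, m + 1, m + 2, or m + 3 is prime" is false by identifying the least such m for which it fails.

A counterexample is any integer m ≥ 19 such that m, m + 1, m + 2, m + 3 are all composite; we check each in order.
The first 5 eligible values, up to m = 23, all satisfy the conclusion.
m = 24: 24 = 2 × 12; 25 = 5 × 5; 26 = 2 × 13; 27 = 3 × 9 — all composite.
Thus m = 24 disproves the claim, and no smaller m works.

m = 24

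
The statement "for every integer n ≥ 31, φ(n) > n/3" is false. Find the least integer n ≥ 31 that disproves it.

For n = 31, 32, 33, 34, 35 the conclusion holds.
n = 36: φ(36) = 12 and 36/3 = 12, so φ(36) ≤ 36/3.
So n = 36 is the smallest counterexample.

n = 36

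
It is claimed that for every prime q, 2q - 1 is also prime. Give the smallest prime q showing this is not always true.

Check each prime q in order until 2q - 1 is not prime.
For q = 2, 3 the conclusion holds.
q = 5: 2q - 1 = 9 = 3 × 3, not prime.
Hence q = 5 is a counterexample.

q = 5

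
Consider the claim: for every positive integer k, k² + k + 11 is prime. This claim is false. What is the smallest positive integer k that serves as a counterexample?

For k = 1, 2, 3, 4, 5, 6, 7, 8, 9 the conclusion holds.
k = 10: k² + k + 11 = 121 = 11 × 11, composite.

k = 10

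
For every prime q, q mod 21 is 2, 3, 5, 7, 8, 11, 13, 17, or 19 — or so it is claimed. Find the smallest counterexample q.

A counterexample is any prime q such that the claim fails; we check each in order.
For q = 2, 3, 5, 7, 11, 13, 17, 19, 23, 29 the conclusion holds.
q = 31: 31 mod 21 = 10 — not in {2, 3, 5, 7, 8, 11, 13, 17, 19}.
So q = 31 is the smallest counterexample.

q = 31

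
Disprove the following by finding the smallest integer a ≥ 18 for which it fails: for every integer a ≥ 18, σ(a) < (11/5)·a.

a = 24

Check each integer a ≥ 18 in order until the claim fails.
The first 6 eligible values, up to a = 23, all satisfy the conclusion.
a = 24: σ(24) = 60; 60 ≥ 264/5.
So a = 24 is the smallest counterexample.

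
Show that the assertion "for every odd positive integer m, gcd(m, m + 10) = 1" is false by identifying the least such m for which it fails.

Check each odd positive integer m in order until gcd(m, m + 10) > 1.
For m = 1, 3 the conclusion holds.
m = 5: gcd(5, 15) = 5.
Thus m = 5 disproves the claim, and no smaller m works.

m = 5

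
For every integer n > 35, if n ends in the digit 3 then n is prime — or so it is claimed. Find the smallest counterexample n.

A counterexample is any integer n > 35 such that n ends in the digit 3 but n is not prime; we check each in order.
n = 43: 43 ends in 3 and is prime.
n = 53: 53 ends in 3 and is prime.
n = 63: 63 ends in 3; 63 = 3 × 21, composite.
Thus n = 63 disproves the claim, and no smaller n works.

n = 63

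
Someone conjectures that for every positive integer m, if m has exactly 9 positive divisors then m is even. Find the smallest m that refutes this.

m = 36: divisors of 36: 9 divisors; 36 is even.
m = 100: divisors of 100: 9 divisors; 100 is even.
m = 196: divisors of 196: 9 divisors; 196 is even.
m = 225: divisors of 225: 9 divisors; 225 is odd.
Hence m = 225 is a counterexample.

m = 225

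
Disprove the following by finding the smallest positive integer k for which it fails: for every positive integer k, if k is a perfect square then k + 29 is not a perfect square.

k = 196

We need the least positive integer k for which k is a perfect square but k + 29 is a perfect square.
For k = 1, 4, 9, 16, …, 121, 144, 169 the conclusion holds.
k = 196: 196 = 14² and 196 + 29 = 225 = 15².
Thus k = 196 disproves the claim, and no smaller k works.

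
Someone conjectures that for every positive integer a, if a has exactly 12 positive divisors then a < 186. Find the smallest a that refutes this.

We need the least positive integer a for which a has exactly 12 positive divisors but the claim fails.
For a = 60, 72, 84, 90, …, 150, 156, 160 the conclusion holds.
a = 198: τ(198) = 12; 198 ≥ 186.

a = 198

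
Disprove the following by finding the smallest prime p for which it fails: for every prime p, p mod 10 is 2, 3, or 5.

p = 7

Check each prime p in order until the claim fails.
p = 2: 2 mod 10 = 2.
p = 3: 3 mod 10 = 3.
p = 5: 5 mod 10 = 5.
p = 7: 7 mod 10 = 7 — not in {2, 3, 5}.
Thus p = 7 disproves the claim, and no smaller p works.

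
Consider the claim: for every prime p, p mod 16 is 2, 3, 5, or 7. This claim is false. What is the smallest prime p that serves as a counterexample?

We need the least prime p for which the claim fails.
The first 4 eligible values, up to p = 7, all satisfy the conclusion.
p = 11: 11 mod 16 = 11 — not in {2, 3, 5, 7}.

p = 11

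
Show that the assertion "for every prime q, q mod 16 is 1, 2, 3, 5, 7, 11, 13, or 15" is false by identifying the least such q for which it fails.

q = 41

For q = 2, 3, 5, 7, …, 29, 31, 37 the conclusion holds.
q = 41: 41 mod 16 = 9 — not in {1, 2, 3, 5, 7, 11, 13, 15}.
So q = 41 is the smallest counterexample.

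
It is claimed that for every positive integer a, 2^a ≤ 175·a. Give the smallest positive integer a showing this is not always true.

A counterexample is any positive integer a such that 2^a > 175·a; we check each in order.
For a = 1, 2, 3, 4, 5, 6, 7, 8, 9, 10 the conclusion holds.
a = 11: 2^a = 2048 and 175·a = 1925, so 2048 > 1925.

a = 11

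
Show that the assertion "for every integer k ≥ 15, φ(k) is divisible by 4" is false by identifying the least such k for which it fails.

k = 15: φ(15) = 8; 8 mod 4 = 0.
k = 16: φ(16) = 8; 8 mod 4 = 0.
k = 17: φ(17) = 16; 16 mod 4 = 0.
k = 18: φ(18) = 6; 6 mod 4 = 2.
So k = 18 is the smallest counterexample.

k = 18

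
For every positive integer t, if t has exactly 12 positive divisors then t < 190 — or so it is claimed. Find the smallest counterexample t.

t = 198

A counterexample is any positive integer t such that t has exactly 12 positive divisors but the claim fails; we check each in order.
For t = 60, 72, 84, 90, …, 150, 156, 160 the conclusion holds.
t = 198: τ(198) = 12; 198 ≥ 190.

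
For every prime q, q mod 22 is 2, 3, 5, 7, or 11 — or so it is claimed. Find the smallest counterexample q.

q = 13

A counterexample is any prime q such that the claim fails; we check each in order.
For q = 2, 3, 5, 7, 11 the conclusion holds.
q = 13: 13 mod 22 = 13 — not in {2, 3, 5, 7, 11}.
Hence q = 13 is a counterexample.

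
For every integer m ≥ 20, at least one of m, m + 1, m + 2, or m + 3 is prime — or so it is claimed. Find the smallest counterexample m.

m = 24

The first 4 eligible values, up to m = 23, all satisfy the conclusion.
m = 24: 24 = 2 × 12; 25 = 5 × 5; 26 = 2 × 13; 27 = 3 × 9 — all composite.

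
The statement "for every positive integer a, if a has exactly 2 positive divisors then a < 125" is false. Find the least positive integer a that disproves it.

A counterexample is any positive integer a such that a has exactly 2 positive divisors but the claim fails; we check each in order.
The first 30 eligible values, up to a = 113, all satisfy the conclusion.
a = 127: τ(127) = 2; 127 ≥ 125.
So a = 127 is the smallest counterexample.

a = 127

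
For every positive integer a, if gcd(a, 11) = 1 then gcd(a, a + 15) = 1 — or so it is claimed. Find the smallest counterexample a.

Check each positive integer a in order until gcd(a, 11) = 1 but gcd(a, a + 15) > 1.
a = 1: gcd(1, 16) = 1.
a = 2: gcd(2, 17) = 1.
a = 3: gcd(3, 18) = 3.

a = 3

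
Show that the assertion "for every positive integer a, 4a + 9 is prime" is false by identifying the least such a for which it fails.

a = 3

For a = 1, 2 the conclusion holds.
a = 3: 4a + 9 = 21 = 3 × 7, composite.
Hence a = 3 is a counterexample.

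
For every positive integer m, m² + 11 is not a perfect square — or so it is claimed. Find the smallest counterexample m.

We need the least positive integer m for which m² + 11 is a perfect square.
The first 4 eligible values, up to m = 4, all satisfy the conclusion.
m = 5: 5² + 11 = 36 = 6², a perfect square.
Hence m = 5 is a counterexample.

m = 5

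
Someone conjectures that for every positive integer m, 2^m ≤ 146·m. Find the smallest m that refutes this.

m = 11

Check each positive integer m in order until 2^m > 146·m.
The first 10 eligible values, up to m = 10, all satisfy the conclusion.
m = 11: 2^m = 2048 and 146·m = 1606, so 2048 > 1606.
Thus m = 11 disproves the claim, and no smaller m works.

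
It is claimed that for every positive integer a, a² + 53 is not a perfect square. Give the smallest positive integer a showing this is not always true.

Check each positive integer a in order until a² + 53 is a perfect square.
For a = 1, 2, 3, 4, …, 23, 24, 25 the conclusion holds.
a = 26: 26² + 53 = 729 = 27², a perfect square.
Hence a = 26 is a counterexample.

a = 26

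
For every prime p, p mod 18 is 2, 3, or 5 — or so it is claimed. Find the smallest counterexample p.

For p = 2, 3, 5 the conclusion holds.
p = 7: 7 mod 18 = 7 — not in {2, 3, 5}.
Hence p = 7 is a counterexample.

p = 7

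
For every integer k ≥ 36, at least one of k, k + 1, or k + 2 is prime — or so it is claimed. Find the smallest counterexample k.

k = 36: 37 is prime.
k = 37: 37 is prime.
k = 38: 38 = 2 × 19; 39 = 3 × 13; 40 = 2 × 20 — all composite.

k = 38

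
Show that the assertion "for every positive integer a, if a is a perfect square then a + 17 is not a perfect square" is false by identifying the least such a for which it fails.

a = 64

We need the least positive integer a for which a is a perfect square but a + 17 is a perfect square.
For a = 1, 4, 9, 16, 25, 36, 49 the conclusion holds.
a = 64: 64 = 8² and 64 + 17 = 81 = 9².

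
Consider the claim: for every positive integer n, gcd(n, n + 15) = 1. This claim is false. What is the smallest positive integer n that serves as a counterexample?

We need the least positive integer n for which gcd(n, n + 15) > 1.
n = 1: gcd(1, 16) = 1.
n = 2: gcd(2, 17) = 1.
n = 3: gcd(3, 18) = 3.
Hence n = 3 is a counterexample.

n = 3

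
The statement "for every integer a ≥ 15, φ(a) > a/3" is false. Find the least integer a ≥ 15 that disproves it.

A counterexample is any integer a ≥ 15 such that the claim fails; we check each in order.
a = 15: φ(15) = 8 and 15/3 = 5, so φ(15) > 15/3.
a = 16: φ(16) = 8 and 16/3 = 16/3, so φ(16) > 16/3.
a = 17: φ(17) = 16 and 17/3 = 17/3, so φ(17) > 17/3.
a = 18: φ(18) = 6 and 18/3 = 6, so φ(18) ≤ 18/3.

a = 18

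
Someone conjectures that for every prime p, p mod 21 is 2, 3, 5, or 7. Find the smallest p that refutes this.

We need the least prime p for which the claim fails.
The first 4 eligible values, up to p = 7, all satisfy the conclusion.
p = 11: 11 mod 21 = 11 — not in {2, 3, 5, 7}.

p = 11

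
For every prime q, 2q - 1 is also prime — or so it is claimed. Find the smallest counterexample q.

A counterexample is any prime q such that 2q - 1 is not prime; we check each in order.
For q = 2, 3 the conclusion holds.
q = 5: 2q - 1 = 9 = 3 × 3, not prime.

q = 5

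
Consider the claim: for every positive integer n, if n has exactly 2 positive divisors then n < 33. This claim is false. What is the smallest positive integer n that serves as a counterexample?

n = 37

Check each positive integer n in order until n has exactly 2 positive divisors but the claim fails.
For n = 2, 3, 5, 7, …, 23, 29, 31 the conclusion holds.
n = 37: τ(37) = 2; 37 ≥ 33.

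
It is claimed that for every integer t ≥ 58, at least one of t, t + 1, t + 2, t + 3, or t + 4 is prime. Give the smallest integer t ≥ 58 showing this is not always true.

t = 62

A counterexample is any integer t ≥ 58 such that t, t + 1, t + 2, t + 3, t + 4 are all composite; we check each in order.
t = 58: 59 is prime.
t = 59: 59 is prime.
t = 60: 61 is prime.
t = 61: 61 is prime.
t = 62: 62 = 2 × 31; 63 = 3 × 21; 64 = 2 × 32; 65 = 5 × 13; 66 = 2 × 33 — all composite.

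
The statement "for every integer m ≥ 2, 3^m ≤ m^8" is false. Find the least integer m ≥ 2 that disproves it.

Check each integer m ≥ 2 in order until 3^m > m^8.
The first 21 eligible values, up to m = 22, all satisfy the conclusion.
m = 23: 3^m = 94143178827 and m^8 = 78310985281, so 94143178827 > 78310985281.

m = 23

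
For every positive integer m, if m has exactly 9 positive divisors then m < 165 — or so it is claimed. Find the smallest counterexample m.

m = 196

For m = 36, 100 the conclusion holds.
m = 196: τ(196) = 9; 196 ≥ 165.
Hence m = 196 is a counterexample.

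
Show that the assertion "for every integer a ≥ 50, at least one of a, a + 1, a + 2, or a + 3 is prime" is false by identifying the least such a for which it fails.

a = 54

A counterexample is any integer a ≥ 50 such that a, a + 1, a + 2, a + 3 are all composite; we check each in order.
For a = 50, 51, 52, 53 the conclusion holds.
a = 54: 54 = 2 × 27; 55 = 5 × 11; 56 = 2 × 28; 57 = 3 × 19 — all composite.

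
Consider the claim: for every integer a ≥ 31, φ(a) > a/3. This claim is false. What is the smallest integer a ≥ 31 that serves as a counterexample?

a = 36

Check each integer a ≥ 31 in order until the claim fails.
The first 5 eligible values, up to a = 35, all satisfy the conclusion.
a = 36: φ(36) = 12 and 36/3 = 12, so φ(36) ≤ 36/3.
So a = 36 is the smallest counterexample.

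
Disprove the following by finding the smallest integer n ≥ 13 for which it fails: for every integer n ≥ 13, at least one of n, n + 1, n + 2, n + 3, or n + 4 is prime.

n = 24

We need the least integer n ≥ 13 for which n, n + 1, n + 2, n + 3, n + 4 are all composite.
For n = 13, 14, 15, 16, …, 21, 22, 23 the conclusion holds.
n = 24: 24 = 2 × 12; 25 = 5 × 5; 26 = 2 × 13; 27 = 3 × 9; 28 = 2 × 14 — all composite.
So n = 24 is the smallest counterexample.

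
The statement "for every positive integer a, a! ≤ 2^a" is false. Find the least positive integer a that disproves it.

Check each positive integer a in order until a! > 2^a.
For a = 1, 2, 3 the conclusion holds.
a = 4: a! = 24 and 2^a = 16, so 24 > 16.
Thus a = 4 disproves the claim, and no smaller a works.

a = 4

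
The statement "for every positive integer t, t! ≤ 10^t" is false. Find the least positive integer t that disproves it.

We need the least positive integer t for which t! > 10^t.
For t = 1, 2, 3, 4, …, 22, 23, 24 the conclusion holds.
t = 25: t! = 15511210043330985984000000 and 10^t = 10000000000000000000000000, so 15511210043330985984000000 > 10000000000000000000000000.
So t = 25 is the smallest counterexample.

t = 25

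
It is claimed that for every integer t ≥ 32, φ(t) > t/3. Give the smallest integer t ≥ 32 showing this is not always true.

t = 36

Check each integer t ≥ 32 in order until the claim fails.
For t = 32, 33, 34, 35 the conclusion holds.
t = 36: φ(36) = 12 and 36/3 = 12, so φ(36) ≤ 36/3.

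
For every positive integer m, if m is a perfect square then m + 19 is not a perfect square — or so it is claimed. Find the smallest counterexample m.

m = 81

m = 1: 1 + 19 = 20, not a perfect square.
m = 4: 4 + 19 = 23, not a perfect square.
m = 9: 9 + 19 = 28, not a perfect square.
m = 16: 16 + 19 = 35, not a perfect square.
m = 25: 25 + 19 = 44, not a perfect square.
m = 36: 36 + 19 = 55, not a perfect square.
m = 49: 49 + 19 = 68, not a perfect square.
m = 64: 64 + 19 = 83, not a perfect square.
m = 81: 81 = 9² and 81 + 19 = 100 = 10².
Hence m = 81 is a counterexample.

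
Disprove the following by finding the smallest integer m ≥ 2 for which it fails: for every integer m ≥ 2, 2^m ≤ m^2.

m = 5

m = 2: 2^m = 4 and m^2 = 4, so 4 ≤ 4.
m = 3: 2^m = 8 and m^2 = 9, so 8 ≤ 9.
m = 4: 2^m = 16 and m^2 = 16, so 16 ≤ 16.
m = 5: 2^m = 32 and m^2 = 25, so 32 > 25.
So m = 5 is the smallest counterexample.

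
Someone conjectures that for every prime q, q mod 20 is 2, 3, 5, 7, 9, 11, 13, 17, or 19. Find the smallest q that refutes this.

We need the least prime q for which the claim fails.
The first 12 eligible values, up to q = 37, all satisfy the conclusion.
q = 41: 41 mod 20 = 1 — not in {2, 3, 5, 7, 9, 11, 13, 17, 19}.
Hence q = 41 is a counterexample.

q = 41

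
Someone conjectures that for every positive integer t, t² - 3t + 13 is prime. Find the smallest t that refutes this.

Check each positive integer t in order until t² - 3t + 13 is not prime.
The first 11 eligible values, up to t = 11, all satisfy the conclusion.
t = 12: t² - 3t + 13 = 121 = 11 × 11, composite.
So t = 12 is the smallest counterexample.

t = 12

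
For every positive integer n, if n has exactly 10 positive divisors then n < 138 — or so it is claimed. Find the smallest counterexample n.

n = 162

Check each positive integer n in order until n has exactly 10 positive divisors but the claim fails.
n = 48: τ(48) = 10; 48 < 138.
n = 80: τ(80) = 10; 80 < 138.
n = 112: τ(112) = 10; 112 < 138.
n = 162: τ(162) = 10; 162 ≥ 138.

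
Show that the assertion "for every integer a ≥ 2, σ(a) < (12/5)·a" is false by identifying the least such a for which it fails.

Check each integer a ≥ 2 in order until the claim fails.
The first 22 eligible values, up to a = 23, all satisfy the conclusion.
a = 24: σ(24) = 60; 60 ≥ 288/5.

a = 24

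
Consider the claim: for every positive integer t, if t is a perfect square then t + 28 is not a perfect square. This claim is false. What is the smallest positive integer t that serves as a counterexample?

t = 36

t = 1: 1 + 28 = 29, not a perfect square.
t = 4: 4 + 28 = 32, not a perfect square.
t = 9: 9 + 28 = 37, not a perfect square.
t = 16: 16 + 28 = 44, not a perfect square.
t = 25: 25 + 28 = 53, not a perfect square.
t = 36: 36 = 6² and 36 + 28 = 64 = 8².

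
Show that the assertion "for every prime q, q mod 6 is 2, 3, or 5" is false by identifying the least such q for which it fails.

q = 2: 2 mod 6 = 2.
q = 3: 3 mod 6 = 3.
q = 5: 5 mod 6 = 5.
q = 7: 7 mod 6 = 1 — not in {2, 3, 5}.
Hence q = 7 is a counterexample.

q = 7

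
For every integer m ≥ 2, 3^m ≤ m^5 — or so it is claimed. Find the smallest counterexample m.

Check each integer m ≥ 2 in order until 3^m > m^5.
For m = 2, 3, 4, 5, 6, 7, 8, 9, 10 the conclusion holds.
m = 11: 3^m = 177147 and m^5 = 161051, so 177147 > 161051.
Hence m = 11 is a counterexample.

m = 11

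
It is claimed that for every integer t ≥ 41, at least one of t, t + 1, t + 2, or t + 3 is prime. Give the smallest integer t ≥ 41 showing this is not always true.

t = 48

A counterexample is any integer t ≥ 41 such that t, t + 1, t + 2, t + 3 are all composite; we check each in order.
t = 41: 41 is prime.
t = 42: 43 is prime.
t = 43: 43 is prime.
t = 44: 47 is prime.
t = 45: 47 is prime.
t = 46: 47 is prime.
t = 47: 47 is prime.
t = 48: 48 = 2 × 24; 49 = 7 × 7; 50 = 2 × 25; 51 = 3 × 17 — all composite.
Hence t = 48 is a counterexample.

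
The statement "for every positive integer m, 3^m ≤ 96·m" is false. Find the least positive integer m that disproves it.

m = 1: 3^m = 3 and 96·m = 96, so 3 ≤ 96.
m = 2: 3^m = 9 and 96·m = 192, so 9 ≤ 192.
m = 3: 3^m = 27 and 96·m = 288, so 27 ≤ 288.
m = 4: 3^m = 81 and 96·m = 384, so 81 ≤ 384.
m = 5: 3^m = 243 and 96·m = 480, so 243 ≤ 480.
m = 6: 3^m = 729 and 96·m = 576, so 729 > 576.
So m = 6 is the smallest counterexample.

m = 6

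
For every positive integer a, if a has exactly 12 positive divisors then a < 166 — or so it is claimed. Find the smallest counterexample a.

a = 198

For a = 60, 72, 84, 90, …, 150, 156, 160 the conclusion holds.
a = 198: τ(198) = 12; 198 ≥ 166.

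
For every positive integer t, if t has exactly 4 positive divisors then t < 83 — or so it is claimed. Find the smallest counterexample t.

t = 85

A counterexample is any positive integer t such that t has exactly 4 positive divisors but the claim fails; we check each in order.
The first 25 eligible values, up to t = 82, all satisfy the conclusion.
t = 85: τ(85) = 4; 85 ≥ 83.
Thus t = 85 disproves the claim, and no smaller t works.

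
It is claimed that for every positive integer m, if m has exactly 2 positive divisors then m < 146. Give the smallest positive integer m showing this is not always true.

m = 149

The first 34 eligible values, up to m = 139, all satisfy the conclusion.
m = 149: τ(149) = 2; 149 ≥ 146.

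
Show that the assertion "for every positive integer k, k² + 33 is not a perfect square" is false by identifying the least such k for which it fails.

k = 4

A counterexample is any positive integer k such that k² + 33 is a perfect square; we check each in order.
For k = 1, 2, 3 the conclusion holds.
k = 4: 4² + 33 = 49 = 7², a perfect square.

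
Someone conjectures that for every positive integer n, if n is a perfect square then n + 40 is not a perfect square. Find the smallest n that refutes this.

We need the least positive integer n for which n is a perfect square but n + 40 is a perfect square.
n = 1: 1 + 40 = 41, not a perfect square.
n = 4: 4 + 40 = 44, not a perfect square.
n = 9: 9 = 3² and 9 + 40 = 49 = 7².

n = 9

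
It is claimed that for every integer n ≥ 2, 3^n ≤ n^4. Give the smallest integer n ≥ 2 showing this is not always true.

n = 8

Check each integer n ≥ 2 in order until 3^n > n^4.
n = 2: 3^n = 9 and n^4 = 16, so 9 ≤ 16.
n = 3: 3^n = 27 and n^4 = 81, so 27 ≤ 81.
n = 4: 3^n = 81 and n^4 = 256, so 81 ≤ 256.
n = 5: 3^n = 243 and n^4 = 625, so 243 ≤ 625.
n = 6: 3^n = 729 and n^4 = 1296, so 729 ≤ 1296.
n = 7: 3^n = 2187 and n^4 = 2401, so 2187 ≤ 2401.
n = 8: 3^n = 6561 and n^4 = 4096, so 6561 > 4096.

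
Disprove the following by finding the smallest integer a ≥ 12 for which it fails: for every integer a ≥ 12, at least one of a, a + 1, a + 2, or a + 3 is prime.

a = 24

A counterexample is any integer a ≥ 12 such that a, a + 1, a + 2, a + 3 are all composite; we check each in order.
For a = 12, 13, 14, 15, …, 21, 22, 23 the conclusion holds.
a = 24: 24 = 2 × 12; 25 = 5 × 5; 26 = 2 × 13; 27 = 3 × 9 — all composite.
Thus a = 24 disproves the claim, and no smaller a works.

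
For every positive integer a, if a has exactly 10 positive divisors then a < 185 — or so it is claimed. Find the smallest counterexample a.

a = 208

We need the least positive integer a for which a has exactly 10 positive divisors but the claim fails.
For a = 48, 80, 112, 162, 176 the conclusion holds.
a = 208: τ(208) = 10; 208 ≥ 185.
Thus a = 208 disproves the claim, and no smaller a works.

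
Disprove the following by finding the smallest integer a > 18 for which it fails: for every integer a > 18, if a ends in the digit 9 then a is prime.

a = 39

a = 19: 19 ends in 9 and is prime.
a = 29: 29 ends in 9 and is prime.
a = 39: 39 ends in 9; 39 = 3 × 13, composite.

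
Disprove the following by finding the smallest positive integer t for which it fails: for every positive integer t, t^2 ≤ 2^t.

t = 3

t = 1: t^2 = 1 and 2^t = 2, so 1 ≤ 2.
t = 2: t^2 = 4 and 2^t = 4, so 4 ≤ 4.
t = 3: t^2 = 9 and 2^t = 8, so 9 > 8.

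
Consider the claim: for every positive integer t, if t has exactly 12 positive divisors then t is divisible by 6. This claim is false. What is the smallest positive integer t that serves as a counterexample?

Check each positive integer t in order until t has exactly 12 positive divisors but t is not divisible by 6.
The first 8 eligible values, up to t = 132, all satisfy the conclusion.
t = 140: τ(140) = 12; 140 mod 6 = 2.
Hence t = 140 is a counterexample.

t = 140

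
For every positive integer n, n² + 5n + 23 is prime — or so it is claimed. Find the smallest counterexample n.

n = 14

We need the least positive integer n for which n² + 5n + 23 is not prime.
For n = 1, 2, 3, 4, …, 11, 12, 13 the conclusion holds.
n = 14: n² + 5n + 23 = 289 = 17 × 17, composite.
Hence n = 14 is a counterexample.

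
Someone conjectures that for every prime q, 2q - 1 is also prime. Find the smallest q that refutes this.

q = 5

For q = 2, 3 the conclusion holds.
q = 5: 2q - 1 = 9 = 3 × 3, not prime.
Thus q = 5 disproves the claim, and no smaller q works.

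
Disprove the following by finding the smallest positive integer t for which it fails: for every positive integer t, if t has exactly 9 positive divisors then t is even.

t = 36: divisors of 36: 9 divisors; 36 is even.
t = 100: divisors of 100: 9 divisors; 100 is even.
t = 196: divisors of 196: 9 divisors; 196 is even.
t = 225: divisors of 225: 9 divisors; 225 is odd.

t = 225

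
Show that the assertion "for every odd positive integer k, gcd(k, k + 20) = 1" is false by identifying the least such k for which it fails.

k = 5

Check each odd positive integer k in order until gcd(k, k + 20) > 1.
For k = 1, 3 the conclusion holds.
k = 5: gcd(5, 25) = 5.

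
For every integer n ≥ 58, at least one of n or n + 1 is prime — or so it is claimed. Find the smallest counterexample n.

n = 62

The first 4 eligible values, up to n = 61, all satisfy the conclusion.
n = 62: 62 = 2 × 31; 63 = 3 × 21 — both composite.
So n = 62 is the smallest counterexample.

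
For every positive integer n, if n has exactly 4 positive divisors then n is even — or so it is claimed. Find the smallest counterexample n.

n = 15

A counterexample is any positive integer n such that n has exactly 4 positive divisors but n is odd; we check each in order.
n = 6: divisors of 6: 1, 2, 3, 6; 6 is even.
n = 8: divisors of 8: 1, 2, 4, 8; 8 is even.
n = 10: divisors of 10: 1, 2, 5, 10; 10 is even.
n = 14: divisors of 14: 1, 2, 7, 14; 14 is even.
n = 15: divisors of 15: 1, 3, 5, 15; 15 is odd.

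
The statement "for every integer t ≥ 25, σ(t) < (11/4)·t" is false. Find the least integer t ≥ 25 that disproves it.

t = 60

Check each integer t ≥ 25 in order until the claim fails.
For t = 25, 26, 27, 28, …, 57, 58, 59 the conclusion holds.
t = 60: σ(60) = 168; 168 ≥ 165.
Hence t = 60 is a counterexample.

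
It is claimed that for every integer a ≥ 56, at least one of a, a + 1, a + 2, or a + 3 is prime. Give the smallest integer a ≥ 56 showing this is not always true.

The first 6 eligible values, up to a = 61, all satisfy the conclusion.
a = 62: 62 = 2 × 31; 63 = 3 × 21; 64 = 2 × 32; 65 = 5 × 13 — all composite.
Thus a = 62 disproves the claim, and no smaller a works.

a = 62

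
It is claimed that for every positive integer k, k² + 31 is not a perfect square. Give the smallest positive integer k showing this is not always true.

k = 15

A counterexample is any positive integer k such that k² + 31 is a perfect square; we check each in order.
For k = 1, 2, 3, 4, …, 12, 13, 14 the conclusion holds.
k = 15: 15² + 31 = 256 = 16², a perfect square.
Hence k = 15 is a counterexample.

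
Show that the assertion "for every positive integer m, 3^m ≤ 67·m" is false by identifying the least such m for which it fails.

m = 1: 3^m = 3 and 67·m = 67, so 3 ≤ 67.
m = 2: 3^m = 9 and 67·m = 134, so 9 ≤ 134.
m = 3: 3^m = 27 and 67·m = 201, so 27 ≤ 201.
m = 4: 3^m = 81 and 67·m = 268, so 81 ≤ 268.
m = 5: 3^m = 243 and 67·m = 335, so 243 ≤ 335.
m = 6: 3^m = 729 and 67·m = 402, so 729 > 402.

m = 6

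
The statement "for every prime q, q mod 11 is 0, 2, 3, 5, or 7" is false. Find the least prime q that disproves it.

q = 17

We need the least prime q for which the claim fails.
q = 2: 2 mod 11 = 2.
q = 3: 3 mod 11 = 3.
q = 5: 5 mod 11 = 5.
q = 7: 7 mod 11 = 7.
q = 11: 11 mod 11 = 0.
q = 13: 13 mod 11 = 2.
q = 17: 17 mod 11 = 6 — not in {0, 2, 3, 5, 7}.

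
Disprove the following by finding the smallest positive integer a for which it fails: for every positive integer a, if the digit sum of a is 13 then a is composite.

a = 67

We need the least positive integer a for which the digit sum of a is 13 but a is prime.
For a = 49, 58 the conclusion holds.
a = 67: digit sum 13; 67 is prime, not composite.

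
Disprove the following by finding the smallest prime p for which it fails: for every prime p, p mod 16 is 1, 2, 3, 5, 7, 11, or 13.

We need the least prime p for which the claim fails.
For p = 2, 3, 5, 7, 11, 13, 17, 19, 23, 29 the conclusion holds.
p = 31: 31 mod 16 = 15 — not in {1, 2, 3, 5, 7, 11, 13}.

p = 31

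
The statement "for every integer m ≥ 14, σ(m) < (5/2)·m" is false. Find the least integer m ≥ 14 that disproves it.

m = 24

For m = 14, 15, 16, 17, 18, 19, 20, 21, 22, 23 the conclusion holds.
m = 24: σ(24) = 60; 60 ≥ 60.
Thus m = 24 disproves the claim, and no smaller m works.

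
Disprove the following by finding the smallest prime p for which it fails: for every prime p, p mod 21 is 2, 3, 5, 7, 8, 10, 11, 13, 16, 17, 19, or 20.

p = 43

For p = 2, 3, 5, 7, …, 31, 37, 41 the conclusion holds.
p = 43: 43 mod 21 = 1 — not in {2, 3, 5, 7, 8, 10, 11, 13, 16, 17, 19, 20}.
Thus p = 43 disproves the claim, and no smaller p works.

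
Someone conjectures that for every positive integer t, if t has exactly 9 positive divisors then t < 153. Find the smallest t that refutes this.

A counterexample is any positive integer t such that t has exactly 9 positive divisors but the claim fails; we check each in order.
For t = 36, 100 the conclusion holds.
t = 196: τ(196) = 9; 196 ≥ 153.
Hence t = 196 is a counterexample.

t = 196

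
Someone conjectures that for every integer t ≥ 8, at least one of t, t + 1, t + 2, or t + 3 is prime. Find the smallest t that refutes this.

A counterexample is any integer t ≥ 8 such that t, t + 1, t + 2, t + 3 are all composite; we check each in order.
For t = 8, 9, 10, 11, …, 21, 22, 23 the conclusion holds.
t = 24: 24 = 2 × 12; 25 = 5 × 5; 26 = 2 × 13; 27 = 3 × 9 — all composite.

t = 24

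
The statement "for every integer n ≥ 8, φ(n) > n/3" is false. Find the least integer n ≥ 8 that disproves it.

We need the least integer n ≥ 8 for which the claim fails.
n = 8: φ(8) = 4 and 8/3 = 8/3, so φ(8) > 8/3.
n = 9: φ(9) = 6 and 9/3 = 3, so φ(9) > 9/3.
n = 10: φ(10) = 4 and 10/3 = 10/3, so φ(10) > 10/3.
n = 11: φ(11) = 10 and 11/3 = 11/3, so φ(11) > 11/3.
n = 12: φ(12) = 4 and 12/3 = 4, so φ(12) ≤ 12/3.

n = 12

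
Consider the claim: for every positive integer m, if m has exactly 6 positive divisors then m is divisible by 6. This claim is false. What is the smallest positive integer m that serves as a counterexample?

Check each positive integer m in order until m has exactly 6 positive divisors but m is not divisible by 6.
m = 12: τ(12) = 6; 12 mod 6 = 0.
m = 18: τ(18) = 6; 18 mod 6 = 0.
m = 20: τ(20) = 6; 20 mod 6 = 2.
So m = 20 is the smallest counterexample.

m = 20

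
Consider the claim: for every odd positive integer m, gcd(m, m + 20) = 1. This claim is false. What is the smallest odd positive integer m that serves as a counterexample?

m = 5

A counterexample is any odd positive integer m such that gcd(m, m + 20) > 1; we check each in order.
m = 1: gcd(1, 21) = 1.
m = 3: gcd(3, 23) = 1.
m = 5: gcd(5, 25) = 5.
So m = 5 is the smallest counterexample.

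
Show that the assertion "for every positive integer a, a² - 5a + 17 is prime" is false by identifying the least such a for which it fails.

A counterexample is any positive integer a such that a² - 5a + 17 is not prime; we check each in order.
For a = 1, 2, 3, 4, …, 10, 11, 12 the conclusion holds.
a = 13: a² - 5a + 17 = 121 = 11 × 11, composite.

a = 13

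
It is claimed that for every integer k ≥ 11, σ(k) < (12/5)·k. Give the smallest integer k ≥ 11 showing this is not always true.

k = 24

We need the least integer k ≥ 11 for which the claim fails.
For k = 11, 12, 13, 14, …, 21, 22, 23 the conclusion holds.
k = 24: σ(24) = 60; 60 ≥ 288/5.
So k = 24 is the smallest counterexample.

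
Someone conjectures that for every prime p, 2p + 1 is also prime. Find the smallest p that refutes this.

p = 7

p = 2: 2p + 1 = 5, prime.
p = 3: 2p + 1 = 7, prime.
p = 5: 2p + 1 = 11, prime.
p = 7: 2p + 1 = 15 = 3 × 5, not prime.
So p = 7 is the smallest counterexample.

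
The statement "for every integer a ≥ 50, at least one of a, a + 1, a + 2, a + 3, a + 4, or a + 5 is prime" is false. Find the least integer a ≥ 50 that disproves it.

We need the least integer a ≥ 50 for which a, a + 1, a + 2, a + 3, a + 4, a + 5 are all composite.
For a = 50, 51, 52, 53, …, 87, 88, 89 the conclusion holds.
a = 90: 90 = 2 × 45; 91 = 7 × 13; 92 = 2 × 46; 93 = 3 × 31; 94 = 2 × 47; 95 = 5 × 19 — all composite.

a = 90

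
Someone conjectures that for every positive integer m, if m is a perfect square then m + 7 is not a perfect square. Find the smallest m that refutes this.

m = 9

A counterexample is any positive integer m such that m is a perfect square but m + 7 is a perfect square; we check each in order.
For m = 1, 4 the conclusion holds.
m = 9: 9 = 3² and 9 + 7 = 16 = 4².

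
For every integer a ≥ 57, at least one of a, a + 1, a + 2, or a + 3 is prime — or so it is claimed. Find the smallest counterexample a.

a = 62

Check each integer a ≥ 57 in order until a, a + 1, a + 2, a + 3 are all composite.
For a = 57, 58, 59, 60, 61 the conclusion holds.
a = 62: 62 = 2 × 31; 63 = 3 × 21; 64 = 2 × 32; 65 = 5 × 13 — all composite.
Thus a = 62 disproves the claim, and no smaller a works.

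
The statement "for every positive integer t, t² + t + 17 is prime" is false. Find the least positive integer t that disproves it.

For t = 1, 2, 3, 4, …, 13, 14, 15 the conclusion holds.
t = 16: t² + t + 17 = 289 = 17 × 17, composite.
Hence t = 16 is a counterexample.

t = 16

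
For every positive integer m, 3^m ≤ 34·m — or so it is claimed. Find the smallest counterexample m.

m = 5

A counterexample is any positive integer m such that 3^m > 34·m; we check each in order.
m = 1: 3^m = 3 and 34·m = 34, so 3 ≤ 34.
m = 2: 3^m = 9 and 34·m = 68, so 9 ≤ 68.
m = 3: 3^m = 27 and 34·m = 102, so 27 ≤ 102.
m = 4: 3^m = 81 and 34·m = 136, so 81 ≤ 136.
m = 5: 3^m = 243 and 34·m = 170, so 243 > 170.
So m = 5 is the smallest counterexample.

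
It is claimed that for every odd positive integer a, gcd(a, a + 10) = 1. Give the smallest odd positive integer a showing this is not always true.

a = 5

We need the least odd positive integer a for which gcd(a, a + 10) > 1.
a = 1: gcd(1, 11) = 1.
a = 3: gcd(3, 13) = 1.
a = 5: gcd(5, 15) = 5.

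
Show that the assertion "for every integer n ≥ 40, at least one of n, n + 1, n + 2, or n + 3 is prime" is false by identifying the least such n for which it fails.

n = 48

Check each integer n ≥ 40 in order until n, n + 1, n + 2, n + 3 are all composite.
n = 40: 41 is prime.
n = 41: 41 is prime.
n = 42: 43 is prime.
n = 43: 43 is prime.
n = 44: 47 is prime.
n = 45: 47 is prime.
n = 46: 47 is prime.
n = 47: 47 is prime.
n = 48: 48 = 2 × 24; 49 = 7 × 7; 50 = 2 × 25; 51 = 3 × 17 — all composite.
Thus n = 48 disproves the claim, and no smaller n works.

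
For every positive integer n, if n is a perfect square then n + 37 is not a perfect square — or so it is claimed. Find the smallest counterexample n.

A counterexample is any positive integer n such that n is a perfect square but n + 37 is a perfect square; we check each in order.
For n = 1, 4, 9, 16, …, 225, 256, 289 the conclusion holds.
n = 324: 324 = 18² and 324 + 37 = 361 = 19².

n = 324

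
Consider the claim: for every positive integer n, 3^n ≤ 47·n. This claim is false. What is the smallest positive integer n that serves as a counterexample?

n = 5

The first 4 eligible values, up to n = 4, all satisfy the conclusion.
n = 5: 3^n = 243 and 47·n = 235, so 243 > 235.
Hence n = 5 is a counterexample.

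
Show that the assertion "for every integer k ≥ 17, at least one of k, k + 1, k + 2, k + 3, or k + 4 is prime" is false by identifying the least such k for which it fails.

k = 24

For k = 17, 18, 19, 20, 21, 22, 23 the conclusion holds.
k = 24: 24 = 2 × 12; 25 = 5 × 5; 26 = 2 × 13; 27 = 3 × 9; 28 = 2 × 14 — all composite.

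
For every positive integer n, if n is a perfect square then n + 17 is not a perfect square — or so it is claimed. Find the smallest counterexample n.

n = 64

We need the least positive integer n for which n is a perfect square but n + 17 is a perfect square.
n = 1: 1 + 17 = 18, not a perfect square.
n = 4: 4 + 17 = 21, not a perfect square.
n = 9: 9 + 17 = 26, not a perfect square.
n = 16: 16 + 17 = 33, not a perfect square.
n = 25: 25 + 17 = 42, not a perfect square.
n = 36: 36 + 17 = 53, not a perfect square.
n = 49: 49 + 17 = 66, not a perfect square.
n = 64: 64 = 8² and 64 + 17 = 81 = 9².
Thus n = 64 disproves the claim, and no smaller n works.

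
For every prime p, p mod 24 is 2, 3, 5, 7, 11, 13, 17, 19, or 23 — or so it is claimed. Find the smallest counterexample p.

p = 73

The first 20 eligible values, up to p = 71, all satisfy the conclusion.
p = 73: 73 mod 24 = 1 — not in {2, 3, 5, 7, 11, 13, 17, 19, 23}.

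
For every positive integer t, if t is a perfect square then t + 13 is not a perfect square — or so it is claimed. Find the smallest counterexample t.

t = 36

We need the least positive integer t for which t is a perfect square but t + 13 is a perfect square.
For t = 1, 4, 9, 16, 25 the conclusion holds.
t = 36: 36 = 6² and 36 + 13 = 49 = 7².
Hence t = 36 is a counterexample.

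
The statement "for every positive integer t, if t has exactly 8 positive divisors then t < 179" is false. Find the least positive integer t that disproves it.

For t = 24, 30, 40, 42, …, 165, 170, 174 the conclusion holds.
t = 182: τ(182) = 8; 182 ≥ 179.

t = 182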